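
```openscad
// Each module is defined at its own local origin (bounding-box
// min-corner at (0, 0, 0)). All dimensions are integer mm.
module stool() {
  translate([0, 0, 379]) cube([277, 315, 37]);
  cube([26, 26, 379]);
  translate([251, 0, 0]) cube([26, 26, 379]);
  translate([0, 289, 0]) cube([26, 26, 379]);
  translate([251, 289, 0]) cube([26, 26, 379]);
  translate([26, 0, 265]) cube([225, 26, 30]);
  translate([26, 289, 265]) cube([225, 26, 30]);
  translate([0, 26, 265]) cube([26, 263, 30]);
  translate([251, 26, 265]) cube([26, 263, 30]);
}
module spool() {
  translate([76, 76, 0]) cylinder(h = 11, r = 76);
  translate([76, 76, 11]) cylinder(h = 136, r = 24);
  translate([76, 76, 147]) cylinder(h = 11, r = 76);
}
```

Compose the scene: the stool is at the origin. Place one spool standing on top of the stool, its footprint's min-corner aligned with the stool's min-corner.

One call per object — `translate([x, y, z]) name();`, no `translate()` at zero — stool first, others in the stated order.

stool();
translate([0, 0, 416]) spool();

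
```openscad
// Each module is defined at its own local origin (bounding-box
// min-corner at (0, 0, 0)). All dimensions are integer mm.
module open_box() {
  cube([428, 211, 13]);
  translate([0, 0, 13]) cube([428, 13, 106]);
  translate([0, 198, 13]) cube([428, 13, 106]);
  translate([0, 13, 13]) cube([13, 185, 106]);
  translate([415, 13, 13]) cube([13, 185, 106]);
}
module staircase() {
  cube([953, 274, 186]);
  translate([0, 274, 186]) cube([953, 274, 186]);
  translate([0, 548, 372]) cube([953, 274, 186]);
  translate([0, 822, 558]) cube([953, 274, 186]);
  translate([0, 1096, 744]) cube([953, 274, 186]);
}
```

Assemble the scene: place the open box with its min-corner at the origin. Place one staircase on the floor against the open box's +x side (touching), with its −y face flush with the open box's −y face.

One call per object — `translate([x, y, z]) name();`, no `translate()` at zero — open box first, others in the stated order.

open_box();
translate([428, 0, 0]) staircase();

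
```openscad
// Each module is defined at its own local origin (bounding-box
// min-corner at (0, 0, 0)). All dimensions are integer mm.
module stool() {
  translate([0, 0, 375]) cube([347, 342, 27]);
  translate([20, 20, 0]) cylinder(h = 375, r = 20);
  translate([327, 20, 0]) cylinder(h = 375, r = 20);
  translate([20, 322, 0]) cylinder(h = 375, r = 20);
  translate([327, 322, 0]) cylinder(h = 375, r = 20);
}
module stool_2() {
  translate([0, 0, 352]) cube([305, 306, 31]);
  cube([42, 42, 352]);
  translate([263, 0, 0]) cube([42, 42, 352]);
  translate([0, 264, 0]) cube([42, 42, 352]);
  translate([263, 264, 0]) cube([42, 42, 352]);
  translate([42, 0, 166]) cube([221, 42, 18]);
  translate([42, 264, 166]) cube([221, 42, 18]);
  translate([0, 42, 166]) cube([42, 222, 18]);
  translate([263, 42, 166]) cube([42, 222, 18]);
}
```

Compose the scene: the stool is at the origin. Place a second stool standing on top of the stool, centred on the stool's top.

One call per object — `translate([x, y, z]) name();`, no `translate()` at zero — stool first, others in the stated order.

stool();
translate([21, 18, 402]) stool_2();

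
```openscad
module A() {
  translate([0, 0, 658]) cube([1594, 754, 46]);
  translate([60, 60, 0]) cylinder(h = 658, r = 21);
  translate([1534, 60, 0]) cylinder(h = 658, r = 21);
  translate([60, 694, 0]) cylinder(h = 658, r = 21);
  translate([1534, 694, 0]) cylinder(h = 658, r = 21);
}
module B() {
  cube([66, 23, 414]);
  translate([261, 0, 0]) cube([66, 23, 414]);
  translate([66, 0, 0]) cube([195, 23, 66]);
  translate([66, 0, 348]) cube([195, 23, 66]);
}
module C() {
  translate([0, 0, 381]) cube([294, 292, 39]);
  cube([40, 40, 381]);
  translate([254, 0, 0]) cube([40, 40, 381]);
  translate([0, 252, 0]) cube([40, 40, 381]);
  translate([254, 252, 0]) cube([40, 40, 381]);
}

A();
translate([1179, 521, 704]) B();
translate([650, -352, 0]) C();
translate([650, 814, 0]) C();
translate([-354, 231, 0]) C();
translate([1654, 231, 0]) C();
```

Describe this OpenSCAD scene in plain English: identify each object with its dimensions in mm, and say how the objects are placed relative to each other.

A is a table with a 1594×754 mm rectangular top, 46 mm thick, top surface at z = 704 mm, supported by four round legs of 42 mm diameter, each leg's bounding box inset 39 mm from the nearest pair of top edges, running from the floor.

B is a picture frame with a 195×282 mm rectangular opening (x by z) and a uniform 66 mm border on every side. Frame depth is 23 mm along y. It is built from two vertical stiles running the full outside height and two horizontal rails spanning the gap between the stiles.

C is a simple wooden stool: a rectangular seat 294 mm (x) by 292 mm (y), 39 mm thick, top face at z = 420 mm, on four square legs, each 40×40 mm in cross-section. The legs rest on z = 0, each flush with a corner of the seat.

The picture frame is on top of the table. Four stools sit around the table at the −y, +y, −x, +x sides.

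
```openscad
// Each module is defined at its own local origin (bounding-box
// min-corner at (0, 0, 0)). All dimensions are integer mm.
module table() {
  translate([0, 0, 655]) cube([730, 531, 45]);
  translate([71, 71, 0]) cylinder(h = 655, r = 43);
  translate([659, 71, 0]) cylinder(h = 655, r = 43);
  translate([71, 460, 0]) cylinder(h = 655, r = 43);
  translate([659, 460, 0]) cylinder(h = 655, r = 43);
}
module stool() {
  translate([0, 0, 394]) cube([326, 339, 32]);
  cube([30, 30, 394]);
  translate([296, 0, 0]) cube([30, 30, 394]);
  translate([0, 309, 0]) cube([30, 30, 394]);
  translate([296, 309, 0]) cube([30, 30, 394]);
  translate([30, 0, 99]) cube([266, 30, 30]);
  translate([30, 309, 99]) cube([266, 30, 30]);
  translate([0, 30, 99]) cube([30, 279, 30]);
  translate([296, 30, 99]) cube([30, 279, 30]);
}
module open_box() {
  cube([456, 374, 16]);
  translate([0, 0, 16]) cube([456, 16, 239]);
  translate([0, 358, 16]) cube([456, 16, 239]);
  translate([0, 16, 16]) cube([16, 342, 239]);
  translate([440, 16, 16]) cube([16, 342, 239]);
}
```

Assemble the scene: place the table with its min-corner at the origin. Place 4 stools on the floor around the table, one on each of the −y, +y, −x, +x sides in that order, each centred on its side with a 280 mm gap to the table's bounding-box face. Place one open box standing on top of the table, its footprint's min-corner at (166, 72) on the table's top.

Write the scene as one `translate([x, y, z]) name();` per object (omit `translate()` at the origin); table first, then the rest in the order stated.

table();
translate([202, -619, 0]) stool();
translate([202, 811, 0]) stool();
translate([-606, 96, 0]) stool();
translate([1010, 96, 0]) stool();
translate([166, 72, 700]) open_box();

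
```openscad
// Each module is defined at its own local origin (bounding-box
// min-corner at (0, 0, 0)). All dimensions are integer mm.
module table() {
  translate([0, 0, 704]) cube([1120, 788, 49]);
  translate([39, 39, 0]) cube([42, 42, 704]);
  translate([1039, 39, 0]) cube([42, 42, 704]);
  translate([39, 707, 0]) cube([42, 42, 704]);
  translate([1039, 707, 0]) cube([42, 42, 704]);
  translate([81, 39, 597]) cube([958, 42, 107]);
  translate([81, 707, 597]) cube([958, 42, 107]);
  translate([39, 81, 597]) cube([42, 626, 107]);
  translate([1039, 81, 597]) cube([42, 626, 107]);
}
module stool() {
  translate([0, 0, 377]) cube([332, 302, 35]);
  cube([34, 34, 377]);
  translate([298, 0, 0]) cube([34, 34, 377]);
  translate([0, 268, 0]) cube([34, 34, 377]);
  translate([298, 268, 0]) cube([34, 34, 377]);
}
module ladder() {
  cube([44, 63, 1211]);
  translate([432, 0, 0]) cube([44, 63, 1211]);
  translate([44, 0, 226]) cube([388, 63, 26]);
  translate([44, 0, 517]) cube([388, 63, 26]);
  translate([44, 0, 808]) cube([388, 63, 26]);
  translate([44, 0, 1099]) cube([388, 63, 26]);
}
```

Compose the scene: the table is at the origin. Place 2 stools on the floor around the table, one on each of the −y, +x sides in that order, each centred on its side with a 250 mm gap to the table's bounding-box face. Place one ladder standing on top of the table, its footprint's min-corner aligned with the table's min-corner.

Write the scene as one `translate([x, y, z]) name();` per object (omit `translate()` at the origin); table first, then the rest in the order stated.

table();
translate([394, -552, 0]) stool();
translate([1370, 243, 0]) stool();
translate([0, 0, 753]) ladder();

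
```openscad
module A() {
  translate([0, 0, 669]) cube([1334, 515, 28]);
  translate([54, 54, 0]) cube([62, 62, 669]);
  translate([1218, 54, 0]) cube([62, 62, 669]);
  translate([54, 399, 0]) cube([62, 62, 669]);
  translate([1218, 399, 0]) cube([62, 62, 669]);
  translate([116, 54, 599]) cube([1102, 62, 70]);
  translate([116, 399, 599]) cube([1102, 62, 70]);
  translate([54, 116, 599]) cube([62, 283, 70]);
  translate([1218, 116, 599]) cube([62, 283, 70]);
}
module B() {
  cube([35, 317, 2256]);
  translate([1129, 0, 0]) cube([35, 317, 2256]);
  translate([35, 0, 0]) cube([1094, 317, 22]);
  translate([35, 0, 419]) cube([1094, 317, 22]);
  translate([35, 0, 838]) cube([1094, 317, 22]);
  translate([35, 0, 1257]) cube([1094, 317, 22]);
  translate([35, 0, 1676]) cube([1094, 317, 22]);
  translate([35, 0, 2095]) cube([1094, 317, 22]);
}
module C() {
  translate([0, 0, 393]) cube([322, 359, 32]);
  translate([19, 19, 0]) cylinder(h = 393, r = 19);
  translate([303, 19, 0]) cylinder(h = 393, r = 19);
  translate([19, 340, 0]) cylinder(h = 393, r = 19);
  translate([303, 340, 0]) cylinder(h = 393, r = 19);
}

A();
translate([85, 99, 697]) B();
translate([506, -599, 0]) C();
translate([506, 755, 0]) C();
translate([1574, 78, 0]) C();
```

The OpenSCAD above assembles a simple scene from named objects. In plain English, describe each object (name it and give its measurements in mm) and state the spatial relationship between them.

A is a table: top 1334 mm (x) × 515 mm (y), 28 mm thick, upper face at z = 697 mm, on four 62×62 mm square legs, each inset 54 mm from the nearest pair of top edges, running from z = 0 to the bottom of the top. Four apron rails, 62 mm thick and 70 mm tall, run between adjacent legs with their top edges flush with the underside of the top and their outer faces flush with the legs' outer faces.

B is a bookshelf 1164 mm wide overall, 317 mm deep and 2256 mm tall. The two sides are 35 mm thick vertical panels. 6 horizontal shelves of 22 mm thickness span between the inner faces of the sides; the lowest shelf sits on the floor and shelves are stacked with a clear vertical gap of 397 mm between each pair.

C is a four-legged stool. The seat is a 322×359×32 mm slab whose top surface is at z = 425 mm; four round legs, each 38 mm in diameter, run from the floor (z = 0) to the underside of the seat, each leg's axis is inset half a diameter from the nearest pair of seat edges (so the leg's bounding box is flush with the corner).

The bookshelf is on top of the table, centred. Three stools sit around the table at the −y, +y, +x sides.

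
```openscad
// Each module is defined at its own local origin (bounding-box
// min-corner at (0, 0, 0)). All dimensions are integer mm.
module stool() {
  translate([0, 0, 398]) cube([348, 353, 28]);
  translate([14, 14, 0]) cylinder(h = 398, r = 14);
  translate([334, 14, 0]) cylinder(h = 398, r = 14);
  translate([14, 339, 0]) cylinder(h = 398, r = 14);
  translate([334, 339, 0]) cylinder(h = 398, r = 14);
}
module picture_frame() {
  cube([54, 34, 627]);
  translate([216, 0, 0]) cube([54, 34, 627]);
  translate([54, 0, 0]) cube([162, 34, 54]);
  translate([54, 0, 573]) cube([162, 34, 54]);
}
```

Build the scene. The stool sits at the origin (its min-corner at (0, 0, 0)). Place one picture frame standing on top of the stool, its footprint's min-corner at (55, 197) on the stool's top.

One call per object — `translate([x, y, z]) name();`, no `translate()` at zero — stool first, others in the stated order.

stool();
translate([55, 197, 426]) picture_frame();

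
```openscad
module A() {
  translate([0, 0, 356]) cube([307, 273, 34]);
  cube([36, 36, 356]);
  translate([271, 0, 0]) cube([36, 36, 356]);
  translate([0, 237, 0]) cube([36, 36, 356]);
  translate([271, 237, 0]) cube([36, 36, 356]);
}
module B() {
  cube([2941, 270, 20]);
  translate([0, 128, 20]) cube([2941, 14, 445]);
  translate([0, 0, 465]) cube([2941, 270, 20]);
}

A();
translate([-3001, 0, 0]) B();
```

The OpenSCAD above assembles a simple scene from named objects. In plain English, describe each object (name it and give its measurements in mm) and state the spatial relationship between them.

A is a simple wooden stool: a rectangular seat 307 mm (x) by 273 mm (y), 34 mm thick, top face at z = 390 mm, on four square legs, each 36×36 mm in cross-section. The legs rest on z = 0, each flush with a corner of the seat.

B is an I-beam lying along x, 2941 mm long. Overall section height 485 mm. Two flanges 270 mm wide (y) and 20 mm thick, one on the floor and one at the top; a web 14 mm thick runs between them, centred on the flange width.

The I-beam is on the floor beside the stool on its −x side.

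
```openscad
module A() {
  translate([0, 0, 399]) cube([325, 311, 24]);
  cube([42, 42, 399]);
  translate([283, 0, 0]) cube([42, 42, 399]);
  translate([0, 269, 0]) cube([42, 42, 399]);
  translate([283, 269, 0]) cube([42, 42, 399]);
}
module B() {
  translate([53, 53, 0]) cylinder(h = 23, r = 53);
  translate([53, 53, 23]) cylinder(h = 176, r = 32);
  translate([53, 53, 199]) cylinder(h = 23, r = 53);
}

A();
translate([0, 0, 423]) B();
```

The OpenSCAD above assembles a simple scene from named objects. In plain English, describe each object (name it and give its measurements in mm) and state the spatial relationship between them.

A is a four-legged stool. The seat is 325×311 mm, 24 mm thick, top at z = 423 mm. It stands on four square legs, each 42×42 mm in cross-section, from z = 0 to the seat underside, each flush with a corner of the seat.

B is a spool: two coaxial disc flanges of radius 53 mm and thickness 23 mm, joined by a core cylinder of radius 32 mm and height 176 mm. The lower flange rests on z = 0 and the three cylinders share a vertical axis.

The spool is on top of the stool.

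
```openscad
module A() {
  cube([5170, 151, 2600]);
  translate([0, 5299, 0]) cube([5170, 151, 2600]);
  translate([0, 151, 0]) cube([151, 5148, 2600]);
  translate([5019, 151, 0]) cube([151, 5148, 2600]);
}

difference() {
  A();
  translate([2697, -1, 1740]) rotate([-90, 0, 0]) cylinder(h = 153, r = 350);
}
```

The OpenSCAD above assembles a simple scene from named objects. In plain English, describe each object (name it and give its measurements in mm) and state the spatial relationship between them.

A is a box-shaped house frame (walls only): outside footprint 5170×5450 mm, wall height 2600 mm, wall thickness 151 mm. The two y-facing walls run the full x-width; the two x-facing walls fit between the inner faces of the y-facing walls.

The house frame has a circular hole of radius 350 mm through its front wall, centred at (x = 2697, z = 1740).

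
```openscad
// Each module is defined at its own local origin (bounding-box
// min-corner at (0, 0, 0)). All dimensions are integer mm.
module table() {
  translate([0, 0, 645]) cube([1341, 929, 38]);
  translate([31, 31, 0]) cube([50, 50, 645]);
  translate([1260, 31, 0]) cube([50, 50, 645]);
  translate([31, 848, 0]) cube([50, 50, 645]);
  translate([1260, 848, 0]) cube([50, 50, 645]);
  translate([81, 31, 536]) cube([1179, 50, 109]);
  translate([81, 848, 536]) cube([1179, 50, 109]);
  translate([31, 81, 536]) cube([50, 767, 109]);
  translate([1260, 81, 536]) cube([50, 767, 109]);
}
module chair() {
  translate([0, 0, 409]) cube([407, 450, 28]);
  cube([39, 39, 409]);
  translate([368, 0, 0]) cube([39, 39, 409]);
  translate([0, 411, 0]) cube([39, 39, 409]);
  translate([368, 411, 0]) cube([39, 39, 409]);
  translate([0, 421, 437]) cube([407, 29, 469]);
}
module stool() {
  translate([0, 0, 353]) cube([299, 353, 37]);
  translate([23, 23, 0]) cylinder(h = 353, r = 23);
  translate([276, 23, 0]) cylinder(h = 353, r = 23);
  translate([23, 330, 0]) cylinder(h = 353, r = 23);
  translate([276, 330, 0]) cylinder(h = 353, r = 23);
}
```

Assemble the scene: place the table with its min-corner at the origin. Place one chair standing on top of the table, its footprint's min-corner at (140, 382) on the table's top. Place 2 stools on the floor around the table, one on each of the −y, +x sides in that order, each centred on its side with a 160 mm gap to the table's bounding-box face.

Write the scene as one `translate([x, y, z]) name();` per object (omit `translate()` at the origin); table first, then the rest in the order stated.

table();
translate([140, 382, 683]) chair();
translate([521, -513, 0]) stool();
translate([1501, 288, 0]) stool();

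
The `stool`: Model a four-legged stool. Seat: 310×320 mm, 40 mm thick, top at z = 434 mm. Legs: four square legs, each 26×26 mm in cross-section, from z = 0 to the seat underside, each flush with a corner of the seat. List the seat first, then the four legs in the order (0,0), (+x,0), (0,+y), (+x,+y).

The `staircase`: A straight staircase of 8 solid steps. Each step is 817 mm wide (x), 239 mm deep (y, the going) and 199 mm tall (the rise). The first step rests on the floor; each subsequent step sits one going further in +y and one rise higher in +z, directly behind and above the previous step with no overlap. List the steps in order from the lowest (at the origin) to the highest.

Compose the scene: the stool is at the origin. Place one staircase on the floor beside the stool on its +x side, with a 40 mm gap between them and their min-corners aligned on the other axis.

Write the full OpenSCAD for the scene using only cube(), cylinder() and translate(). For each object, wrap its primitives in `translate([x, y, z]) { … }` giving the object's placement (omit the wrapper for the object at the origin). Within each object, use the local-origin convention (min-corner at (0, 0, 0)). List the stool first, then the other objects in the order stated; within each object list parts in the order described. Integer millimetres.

translate([0, 0, 394]) cube([310, 320, 40]);
cube([26, 26, 394]);
translate([284, 0, 0]) cube([26, 26, 394]);
translate([0, 294, 0]) cube([26, 26, 394]);
translate([284, 294, 0]) cube([26, 26, 394]);
translate([350, 0, 0]) {
  cube([817, 239, 199]);
  translate([0, 239, 199]) cube([817, 239, 199]);
  translate([0, 478, 398]) cube([817, 239, 199]);
  translate([0, 717, 597]) cube([817, 239, 199]);
  translate([0, 956, 796]) cube([817, 239, 199]);
  translate([0, 1195, 995]) cube([817, 239, 199]);
  translate([0, 1434, 1194]) cube([817, 239, 199]);
  translate([0, 1673, 1393]) cube([817, 239, 199]);
}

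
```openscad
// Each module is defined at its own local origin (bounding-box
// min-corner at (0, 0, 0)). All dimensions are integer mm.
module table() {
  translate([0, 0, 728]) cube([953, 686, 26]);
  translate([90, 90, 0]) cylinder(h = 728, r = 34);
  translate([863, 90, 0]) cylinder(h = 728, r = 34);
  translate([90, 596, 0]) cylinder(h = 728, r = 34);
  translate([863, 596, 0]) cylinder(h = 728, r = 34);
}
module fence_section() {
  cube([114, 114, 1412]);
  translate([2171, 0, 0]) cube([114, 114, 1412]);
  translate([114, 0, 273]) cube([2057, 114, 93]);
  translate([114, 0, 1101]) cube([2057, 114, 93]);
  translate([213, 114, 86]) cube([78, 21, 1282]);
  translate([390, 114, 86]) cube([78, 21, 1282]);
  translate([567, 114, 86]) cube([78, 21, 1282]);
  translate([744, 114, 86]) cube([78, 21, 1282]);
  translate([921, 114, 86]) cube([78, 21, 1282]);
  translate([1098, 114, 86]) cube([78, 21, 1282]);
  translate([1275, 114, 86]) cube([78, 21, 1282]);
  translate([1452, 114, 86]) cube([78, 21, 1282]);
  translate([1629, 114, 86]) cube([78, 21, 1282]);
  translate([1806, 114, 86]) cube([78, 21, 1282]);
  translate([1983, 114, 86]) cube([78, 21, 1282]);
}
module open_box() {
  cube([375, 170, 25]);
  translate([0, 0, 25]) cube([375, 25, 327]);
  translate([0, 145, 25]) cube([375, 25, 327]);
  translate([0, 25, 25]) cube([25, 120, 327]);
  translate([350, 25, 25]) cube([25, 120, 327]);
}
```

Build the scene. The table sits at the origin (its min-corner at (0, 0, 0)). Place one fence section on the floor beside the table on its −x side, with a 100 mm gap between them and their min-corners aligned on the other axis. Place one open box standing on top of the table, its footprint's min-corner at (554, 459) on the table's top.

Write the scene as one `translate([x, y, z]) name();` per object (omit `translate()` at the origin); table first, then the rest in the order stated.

table();
translate([-2385, 0, 0]) fence_section();
translate([554, 459, 754]) open_box();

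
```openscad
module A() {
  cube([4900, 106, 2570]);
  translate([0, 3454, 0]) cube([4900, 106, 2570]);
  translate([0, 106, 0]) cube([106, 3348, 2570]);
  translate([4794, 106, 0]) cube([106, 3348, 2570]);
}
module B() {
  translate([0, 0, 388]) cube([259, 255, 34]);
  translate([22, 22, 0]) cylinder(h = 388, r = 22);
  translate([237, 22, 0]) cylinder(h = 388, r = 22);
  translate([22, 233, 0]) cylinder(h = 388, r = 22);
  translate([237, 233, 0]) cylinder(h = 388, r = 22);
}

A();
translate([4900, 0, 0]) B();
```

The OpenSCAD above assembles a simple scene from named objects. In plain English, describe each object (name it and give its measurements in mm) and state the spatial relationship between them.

A is the wall frame of a small rectangular building: four walls, each 2570 mm tall and 106 mm thick, enclosing a footprint 4900 mm (x) by 3560 mm (y) outside-to-outside, with no floor or roof. The front and back walls (the −y and +y sides) span the full width; the two side walls fit between them.

B is a four-legged stool. The seat is 259×255 mm, 34 mm thick, top at z = 422 mm. It stands on four round legs, each 44 mm in diameter, from z = 0 to the seat underside, each leg's axis is inset half a diameter from the nearest pair of seat edges (so the leg's bounding box is flush with the corner).

The stool is against the house frame's +x side, with their −y faces flush.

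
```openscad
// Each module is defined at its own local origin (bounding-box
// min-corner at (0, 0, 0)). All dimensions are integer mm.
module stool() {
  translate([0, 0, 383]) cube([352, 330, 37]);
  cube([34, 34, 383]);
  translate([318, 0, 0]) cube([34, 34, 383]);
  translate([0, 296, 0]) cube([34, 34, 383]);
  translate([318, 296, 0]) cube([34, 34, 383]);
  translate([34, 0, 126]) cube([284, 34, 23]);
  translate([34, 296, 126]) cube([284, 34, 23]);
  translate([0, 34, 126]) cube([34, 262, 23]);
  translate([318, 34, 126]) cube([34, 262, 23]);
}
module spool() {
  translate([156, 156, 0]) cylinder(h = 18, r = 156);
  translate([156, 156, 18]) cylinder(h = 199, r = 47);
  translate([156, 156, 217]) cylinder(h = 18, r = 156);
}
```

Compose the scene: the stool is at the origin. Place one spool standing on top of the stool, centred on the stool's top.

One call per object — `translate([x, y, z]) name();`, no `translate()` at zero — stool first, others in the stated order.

stool();
translate([20, 9, 420]) spool();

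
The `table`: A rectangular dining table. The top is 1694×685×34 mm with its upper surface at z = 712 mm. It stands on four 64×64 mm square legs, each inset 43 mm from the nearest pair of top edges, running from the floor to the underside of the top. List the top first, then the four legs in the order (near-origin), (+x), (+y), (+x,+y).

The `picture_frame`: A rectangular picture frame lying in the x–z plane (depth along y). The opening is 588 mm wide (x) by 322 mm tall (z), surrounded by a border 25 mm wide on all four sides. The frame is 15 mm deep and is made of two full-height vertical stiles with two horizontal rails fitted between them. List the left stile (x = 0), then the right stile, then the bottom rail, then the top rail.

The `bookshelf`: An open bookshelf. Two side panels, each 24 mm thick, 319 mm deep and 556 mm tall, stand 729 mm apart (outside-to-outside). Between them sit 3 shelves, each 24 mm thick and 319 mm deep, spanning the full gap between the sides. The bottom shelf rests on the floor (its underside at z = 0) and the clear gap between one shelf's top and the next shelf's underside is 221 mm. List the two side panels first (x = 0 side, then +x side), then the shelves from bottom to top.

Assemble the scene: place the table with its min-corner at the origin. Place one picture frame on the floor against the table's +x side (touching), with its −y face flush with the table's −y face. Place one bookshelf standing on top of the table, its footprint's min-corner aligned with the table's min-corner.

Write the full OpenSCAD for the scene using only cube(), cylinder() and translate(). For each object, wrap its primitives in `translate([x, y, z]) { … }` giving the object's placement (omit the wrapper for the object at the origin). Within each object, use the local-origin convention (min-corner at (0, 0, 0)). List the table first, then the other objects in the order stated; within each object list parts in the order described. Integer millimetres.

translate([0, 0, 678]) cube([1694, 685, 34]);
translate([43, 43, 0]) cube([64, 64, 678]);
translate([1587, 43, 0]) cube([64, 64, 678]);
translate([43, 578, 0]) cube([64, 64, 678]);
translate([1587, 578, 0]) cube([64, 64, 678]);
translate([1694, 0, 0]) {
  cube([25, 15, 372]);
  translate([613, 0, 0]) cube([25, 15, 372]);
  translate([25, 0, 0]) cube([588, 15, 25]);
  translate([25, 0, 347]) cube([588, 15, 25]);
}
translate([0, 0, 712]) {
  cube([24, 319, 556]);
  translate([705, 0, 0]) cube([24, 319, 556]);
  translate([24, 0, 0]) cube([681, 319, 24]);
  translate([24, 0, 245]) cube([681, 319, 24]);
  translate([24, 0, 490]) cube([681, 319, 24]);
}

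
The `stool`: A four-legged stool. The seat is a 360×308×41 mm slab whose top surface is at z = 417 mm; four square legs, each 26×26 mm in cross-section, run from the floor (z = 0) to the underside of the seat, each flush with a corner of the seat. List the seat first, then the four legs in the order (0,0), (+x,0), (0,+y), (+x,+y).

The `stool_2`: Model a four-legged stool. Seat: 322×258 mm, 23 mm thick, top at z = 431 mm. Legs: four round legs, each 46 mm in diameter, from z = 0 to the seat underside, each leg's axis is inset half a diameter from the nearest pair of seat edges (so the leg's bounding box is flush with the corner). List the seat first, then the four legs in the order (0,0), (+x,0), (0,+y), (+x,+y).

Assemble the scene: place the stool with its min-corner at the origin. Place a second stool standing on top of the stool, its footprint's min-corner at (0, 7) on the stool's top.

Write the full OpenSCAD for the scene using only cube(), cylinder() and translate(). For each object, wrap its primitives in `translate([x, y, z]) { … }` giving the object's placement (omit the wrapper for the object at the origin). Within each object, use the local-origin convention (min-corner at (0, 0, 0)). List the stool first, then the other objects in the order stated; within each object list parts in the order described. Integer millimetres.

translate([0, 0, 376]) cube([360, 308, 41]);
cube([26, 26, 376]);
translate([334, 0, 0]) cube([26, 26, 376]);
translate([0, 282, 0]) cube([26, 26, 376]);
translate([334, 282, 0]) cube([26, 26, 376]);
translate([0, 7, 417]) {
  translate([0, 0, 408]) cube([322, 258, 23]);
  translate([23, 23, 0]) cylinder(h = 408, r = 23);
  translate([299, 23, 0]) cylinder(h = 408, r = 23);
  translate([23, 235, 0]) cylinder(h = 408, r = 23);
  translate([299, 235, 0]) cylinder(h = 408, r = 23);
}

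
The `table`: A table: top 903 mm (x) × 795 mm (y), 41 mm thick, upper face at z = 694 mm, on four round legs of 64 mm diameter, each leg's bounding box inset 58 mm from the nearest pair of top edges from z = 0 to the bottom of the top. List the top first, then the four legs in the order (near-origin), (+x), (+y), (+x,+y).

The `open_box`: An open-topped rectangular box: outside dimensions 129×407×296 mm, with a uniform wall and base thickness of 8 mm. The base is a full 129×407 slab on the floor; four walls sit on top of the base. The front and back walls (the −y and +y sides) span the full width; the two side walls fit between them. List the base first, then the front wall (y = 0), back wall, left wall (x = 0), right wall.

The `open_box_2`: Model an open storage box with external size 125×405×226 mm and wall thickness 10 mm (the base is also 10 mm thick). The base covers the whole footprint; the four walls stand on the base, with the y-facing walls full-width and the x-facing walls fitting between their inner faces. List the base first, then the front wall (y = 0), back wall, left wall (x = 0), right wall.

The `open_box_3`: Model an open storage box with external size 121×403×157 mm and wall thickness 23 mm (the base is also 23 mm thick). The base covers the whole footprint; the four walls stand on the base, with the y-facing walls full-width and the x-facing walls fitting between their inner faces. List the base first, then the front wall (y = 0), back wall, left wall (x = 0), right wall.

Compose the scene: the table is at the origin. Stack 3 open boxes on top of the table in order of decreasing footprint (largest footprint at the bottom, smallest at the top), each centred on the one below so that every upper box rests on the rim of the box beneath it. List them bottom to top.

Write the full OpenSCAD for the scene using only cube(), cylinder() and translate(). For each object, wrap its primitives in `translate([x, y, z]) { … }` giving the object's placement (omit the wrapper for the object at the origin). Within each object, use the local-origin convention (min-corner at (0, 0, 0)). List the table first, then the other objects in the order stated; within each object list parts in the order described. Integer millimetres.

translate([0, 0, 653]) cube([903, 795, 41]);
translate([90, 90, 0]) cylinder(h = 653, r = 32);
translate([813, 90, 0]) cylinder(h = 653, r = 32);
translate([90, 705, 0]) cylinder(h = 653, r = 32);
translate([813, 705, 0]) cylinder(h = 653, r = 32);
translate([387, 194, 694]) {
  cube([129, 407, 8]);
  translate([0, 0, 8]) cube([129, 8, 288]);
  translate([0, 399, 8]) cube([129, 8, 288]);
  translate([0, 8, 8]) cube([8, 391, 288]);
  translate([121, 8, 8]) cube([8, 391, 288]);
}
translate([389, 195, 990]) {
  cube([125, 405, 10]);
  translate([0, 0, 10]) cube([125, 10, 216]);
  translate([0, 395, 10]) cube([125, 10, 216]);
  translate([0, 10, 10]) cube([10, 385, 216]);
  translate([115, 10, 10]) cube([10, 385, 216]);
}
translate([391, 196, 1216]) {
  cube([121, 403, 23]);
  translate([0, 0, 23]) cube([121, 23, 134]);
  translate([0, 380, 23]) cube([121, 23, 134]);
  translate([0, 23, 23]) cube([23, 357, 134]);
  translate([98, 23, 23]) cube([23, 357, 134]);
}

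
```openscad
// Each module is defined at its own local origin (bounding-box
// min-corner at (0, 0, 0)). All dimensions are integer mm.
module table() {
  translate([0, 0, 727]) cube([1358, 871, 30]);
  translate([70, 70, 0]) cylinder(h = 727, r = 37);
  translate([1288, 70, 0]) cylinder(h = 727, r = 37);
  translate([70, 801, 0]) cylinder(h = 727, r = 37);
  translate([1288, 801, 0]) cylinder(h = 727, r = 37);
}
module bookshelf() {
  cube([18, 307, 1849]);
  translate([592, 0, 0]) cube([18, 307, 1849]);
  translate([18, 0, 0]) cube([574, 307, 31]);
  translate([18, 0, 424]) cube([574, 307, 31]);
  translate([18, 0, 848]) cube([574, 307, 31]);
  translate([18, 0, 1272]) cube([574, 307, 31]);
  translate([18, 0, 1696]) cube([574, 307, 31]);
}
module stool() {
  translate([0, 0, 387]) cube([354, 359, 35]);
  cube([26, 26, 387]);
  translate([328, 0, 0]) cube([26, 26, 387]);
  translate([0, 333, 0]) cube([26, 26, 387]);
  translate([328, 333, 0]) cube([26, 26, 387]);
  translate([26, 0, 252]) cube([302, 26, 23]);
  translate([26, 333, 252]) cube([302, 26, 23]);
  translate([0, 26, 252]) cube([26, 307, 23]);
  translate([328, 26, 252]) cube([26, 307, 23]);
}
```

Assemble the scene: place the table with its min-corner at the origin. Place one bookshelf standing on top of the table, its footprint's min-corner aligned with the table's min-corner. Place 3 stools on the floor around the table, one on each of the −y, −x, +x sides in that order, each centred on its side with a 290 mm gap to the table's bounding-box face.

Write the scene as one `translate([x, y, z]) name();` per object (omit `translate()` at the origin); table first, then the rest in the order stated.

table();
translate([0, 0, 757]) bookshelf();
translate([502, -649, 0]) stool();
translate([-644, 256, 0]) stool();
translate([1648, 256, 0]) stool();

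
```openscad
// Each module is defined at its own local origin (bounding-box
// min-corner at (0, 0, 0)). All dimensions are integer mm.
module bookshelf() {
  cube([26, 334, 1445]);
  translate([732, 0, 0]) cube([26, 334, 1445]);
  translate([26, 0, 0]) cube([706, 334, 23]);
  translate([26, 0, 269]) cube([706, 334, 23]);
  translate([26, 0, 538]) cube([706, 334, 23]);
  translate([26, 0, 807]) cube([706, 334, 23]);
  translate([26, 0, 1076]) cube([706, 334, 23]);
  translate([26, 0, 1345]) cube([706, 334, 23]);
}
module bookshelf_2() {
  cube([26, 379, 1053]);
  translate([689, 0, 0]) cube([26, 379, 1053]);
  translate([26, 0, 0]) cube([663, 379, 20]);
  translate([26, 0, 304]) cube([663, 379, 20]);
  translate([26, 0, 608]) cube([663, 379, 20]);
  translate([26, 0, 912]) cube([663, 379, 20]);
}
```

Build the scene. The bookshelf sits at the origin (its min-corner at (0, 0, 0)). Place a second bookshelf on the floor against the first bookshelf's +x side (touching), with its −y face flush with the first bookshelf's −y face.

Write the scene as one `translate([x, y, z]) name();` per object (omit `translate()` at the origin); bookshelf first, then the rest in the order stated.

bookshelf();
translate([758, 0, 0]) bookshelf_2();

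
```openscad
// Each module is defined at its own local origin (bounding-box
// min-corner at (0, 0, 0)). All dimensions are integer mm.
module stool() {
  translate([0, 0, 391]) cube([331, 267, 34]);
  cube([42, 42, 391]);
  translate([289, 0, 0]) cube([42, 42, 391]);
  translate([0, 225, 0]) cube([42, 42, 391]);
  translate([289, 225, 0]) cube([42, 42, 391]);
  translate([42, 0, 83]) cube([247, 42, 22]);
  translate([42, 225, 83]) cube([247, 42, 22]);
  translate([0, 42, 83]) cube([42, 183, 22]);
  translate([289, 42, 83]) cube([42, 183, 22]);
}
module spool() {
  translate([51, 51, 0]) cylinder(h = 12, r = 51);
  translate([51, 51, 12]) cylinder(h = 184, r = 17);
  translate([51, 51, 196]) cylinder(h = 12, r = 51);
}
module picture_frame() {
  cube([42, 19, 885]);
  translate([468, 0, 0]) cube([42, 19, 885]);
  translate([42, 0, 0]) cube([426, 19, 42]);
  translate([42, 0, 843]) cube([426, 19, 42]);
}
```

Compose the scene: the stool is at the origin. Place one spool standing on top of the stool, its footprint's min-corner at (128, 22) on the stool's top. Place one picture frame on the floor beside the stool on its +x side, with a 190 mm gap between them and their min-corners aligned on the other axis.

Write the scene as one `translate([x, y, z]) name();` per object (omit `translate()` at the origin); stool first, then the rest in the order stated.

stool();
translate([128, 22, 425]) spool();
translate([521, 0, 0]) picture_frame();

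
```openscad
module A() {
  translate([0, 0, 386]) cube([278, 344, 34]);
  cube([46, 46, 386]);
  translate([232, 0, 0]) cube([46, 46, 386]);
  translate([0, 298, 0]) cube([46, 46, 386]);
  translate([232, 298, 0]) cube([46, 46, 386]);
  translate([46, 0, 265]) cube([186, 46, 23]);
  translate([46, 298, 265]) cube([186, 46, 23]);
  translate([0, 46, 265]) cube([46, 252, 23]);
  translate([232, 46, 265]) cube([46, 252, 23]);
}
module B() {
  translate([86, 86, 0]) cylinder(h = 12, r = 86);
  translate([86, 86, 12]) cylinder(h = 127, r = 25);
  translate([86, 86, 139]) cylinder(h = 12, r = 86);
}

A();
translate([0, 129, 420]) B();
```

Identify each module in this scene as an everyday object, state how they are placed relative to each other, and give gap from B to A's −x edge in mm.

A is a stool. B is a spool. The spool is on top of the stool. The gap from the spool to the stool's −x edge is 0 mm.

The spool's min-x is at 0; the stool's min-x is 0; gap = 0 mm.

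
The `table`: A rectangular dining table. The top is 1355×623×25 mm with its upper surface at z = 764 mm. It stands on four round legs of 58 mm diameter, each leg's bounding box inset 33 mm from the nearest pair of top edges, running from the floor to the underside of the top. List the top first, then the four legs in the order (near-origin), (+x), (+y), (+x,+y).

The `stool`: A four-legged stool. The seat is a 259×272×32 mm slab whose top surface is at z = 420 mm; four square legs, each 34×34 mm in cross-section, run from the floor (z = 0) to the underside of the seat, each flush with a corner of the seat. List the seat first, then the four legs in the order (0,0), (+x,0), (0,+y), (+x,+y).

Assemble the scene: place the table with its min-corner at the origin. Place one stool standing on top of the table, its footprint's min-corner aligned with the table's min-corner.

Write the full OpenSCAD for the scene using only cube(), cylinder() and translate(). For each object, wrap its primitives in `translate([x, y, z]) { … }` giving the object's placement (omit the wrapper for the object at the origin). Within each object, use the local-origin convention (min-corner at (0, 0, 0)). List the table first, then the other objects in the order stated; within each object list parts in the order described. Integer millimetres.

translate([0, 0, 739]) cube([1355, 623, 25]);
translate([62, 62, 0]) cylinder(h = 739, r = 29);
translate([1293, 62, 0]) cylinder(h = 739, r = 29);
translate([62, 561, 0]) cylinder(h = 739, r = 29);
translate([1293, 561, 0]) cylinder(h = 739, r = 29);
translate([0, 0, 764]) {
  translate([0, 0, 388]) cube([259, 272, 32]);
  cube([34, 34, 388]);
  translate([225, 0, 0]) cube([34, 34, 388]);
  translate([0, 238, 0]) cube([34, 34, 388]);
  translate([225, 238, 0]) cube([34, 34, 388]);
}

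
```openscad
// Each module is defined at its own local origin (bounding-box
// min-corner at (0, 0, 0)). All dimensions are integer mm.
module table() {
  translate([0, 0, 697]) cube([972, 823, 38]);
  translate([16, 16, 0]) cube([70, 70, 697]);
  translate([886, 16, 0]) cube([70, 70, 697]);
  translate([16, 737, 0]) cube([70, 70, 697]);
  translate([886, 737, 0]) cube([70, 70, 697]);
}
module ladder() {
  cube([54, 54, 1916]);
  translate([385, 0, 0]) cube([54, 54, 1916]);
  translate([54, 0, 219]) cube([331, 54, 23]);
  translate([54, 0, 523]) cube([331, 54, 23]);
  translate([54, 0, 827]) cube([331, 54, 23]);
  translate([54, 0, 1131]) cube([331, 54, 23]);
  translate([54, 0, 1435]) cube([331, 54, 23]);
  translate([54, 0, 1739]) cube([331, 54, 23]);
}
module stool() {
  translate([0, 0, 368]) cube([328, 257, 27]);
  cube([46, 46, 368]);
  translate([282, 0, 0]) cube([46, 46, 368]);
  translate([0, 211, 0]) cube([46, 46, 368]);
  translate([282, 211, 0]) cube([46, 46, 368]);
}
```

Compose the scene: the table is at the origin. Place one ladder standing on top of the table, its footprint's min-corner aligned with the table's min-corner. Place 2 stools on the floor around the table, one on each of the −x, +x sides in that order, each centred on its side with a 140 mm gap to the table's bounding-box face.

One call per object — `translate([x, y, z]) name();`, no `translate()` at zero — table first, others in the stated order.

table();
translate([0, 0, 735]) ladder();
translate([-468, 283, 0]) stool();
translate([1112, 283, 0]) stool();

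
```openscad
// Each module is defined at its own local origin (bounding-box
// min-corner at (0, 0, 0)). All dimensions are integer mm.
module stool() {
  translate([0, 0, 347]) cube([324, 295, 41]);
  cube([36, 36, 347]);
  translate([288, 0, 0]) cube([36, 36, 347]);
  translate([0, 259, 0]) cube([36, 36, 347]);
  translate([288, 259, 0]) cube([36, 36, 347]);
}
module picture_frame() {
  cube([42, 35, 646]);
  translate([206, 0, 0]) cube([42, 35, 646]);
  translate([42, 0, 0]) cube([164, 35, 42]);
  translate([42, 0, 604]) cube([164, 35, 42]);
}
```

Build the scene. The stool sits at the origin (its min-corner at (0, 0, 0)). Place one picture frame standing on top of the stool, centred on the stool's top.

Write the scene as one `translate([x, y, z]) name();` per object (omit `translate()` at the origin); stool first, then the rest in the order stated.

stool();
translate([38, 130, 388]) picture_frame();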